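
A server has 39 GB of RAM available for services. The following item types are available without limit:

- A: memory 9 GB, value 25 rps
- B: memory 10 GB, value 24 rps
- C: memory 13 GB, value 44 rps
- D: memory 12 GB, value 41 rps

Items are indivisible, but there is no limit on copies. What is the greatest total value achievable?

Best value-per-unit is D at 41/12; filling with it alone gives 3×41 = 123.
Optimal mix: 3×C → memory 39, value 132.

132 rps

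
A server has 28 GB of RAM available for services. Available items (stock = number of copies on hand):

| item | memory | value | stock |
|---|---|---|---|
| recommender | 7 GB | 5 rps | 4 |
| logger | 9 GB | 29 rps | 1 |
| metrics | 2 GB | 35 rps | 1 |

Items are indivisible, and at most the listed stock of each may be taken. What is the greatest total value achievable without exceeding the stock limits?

Best selections within memory 28 and stock limits:
- 2×recommender + 1×logger + 1×metrics: memory 25, value 74
- 1×recommender + 1×logger + 1×metrics: memory 18, value 69
- 1×logger + 1×metrics: memory 11, value 64
- 3×recommender + 1×metrics: memory 23, value 50
Best: 74 rps.

74 rps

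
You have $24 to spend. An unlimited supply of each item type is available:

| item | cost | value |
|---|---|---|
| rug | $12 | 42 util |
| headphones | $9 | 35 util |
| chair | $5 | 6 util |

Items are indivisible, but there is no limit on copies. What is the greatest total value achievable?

84 util

Best value-per-unit is headphones at 35/9; filling with it alone gives 2×35 = 70.
Optimal mix: 2×rug → cost 24, value 84.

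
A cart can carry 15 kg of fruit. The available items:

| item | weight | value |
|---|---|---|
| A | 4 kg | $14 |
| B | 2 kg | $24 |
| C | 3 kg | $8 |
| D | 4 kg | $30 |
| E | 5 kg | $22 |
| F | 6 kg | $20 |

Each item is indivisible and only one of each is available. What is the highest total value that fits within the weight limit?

$90

Check high-value combinations within 15 kg:
- A+B+D+E: weight 4+2+4+5=15, value 14+24+30+22=90
- B+C+D+E: weight 2+3+4+5=14, value 24+8+30+22=84
- B+C+D+F: weight 2+3+4+6=15, value 24+8+30+20=82
- B+D+E: weight 2+4+5=11, value 24+30+22=76
- A+B+C+D: weight 4+2+3+4=13, value 14+24+8+30=76
Best: $90.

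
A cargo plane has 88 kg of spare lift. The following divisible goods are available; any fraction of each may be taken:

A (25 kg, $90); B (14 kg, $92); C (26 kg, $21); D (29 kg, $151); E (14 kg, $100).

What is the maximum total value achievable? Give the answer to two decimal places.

437.85

Take in order of value per unit:
- E (100/14 per unit): all 14 → value 100, running total 100.00
- B (92/14 per unit): all 14 → value 92, running total 192.00
- D (151/29 per unit): all 29 → value 151, running total 343.00
- A (90/25 per unit): all 25 → value 90, running total 433.00
- C (21/26 per unit): 6 of 26 → value 6×21/26 = 4.8462, running total 437.85
Total 437.85.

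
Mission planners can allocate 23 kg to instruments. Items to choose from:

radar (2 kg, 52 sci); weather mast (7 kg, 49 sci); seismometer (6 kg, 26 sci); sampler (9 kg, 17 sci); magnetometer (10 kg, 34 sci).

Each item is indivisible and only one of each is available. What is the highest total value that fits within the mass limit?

This is a 0/1 knapsack; check combinations near the capacity.
- radar+weather mast+magnetometer: mass 2+7+10=19, value 52+49+34=135
- radar+weather mast+seismometer: mass 2+7+6=15, value 52+49+26=127
- radar+weather mast+sampler: mass 2+7+9=18, value 52+49+17=118
- radar+seismometer+magnetometer: mass 2+6+10=18, value 52+26+34=112
Best: 135 sci.

135 sci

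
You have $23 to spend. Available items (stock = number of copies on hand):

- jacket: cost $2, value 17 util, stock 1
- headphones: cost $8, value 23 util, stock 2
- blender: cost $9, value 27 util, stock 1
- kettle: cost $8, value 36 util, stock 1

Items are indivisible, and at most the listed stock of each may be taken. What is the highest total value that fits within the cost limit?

80 util

Best selections within cost 23 and stock limits:
- 1×jacket + 1×blender + 1×kettle: cost 19, value 80
- 1×jacket + 1×headphones + 1×kettle: cost 18, value 76
- 1×jacket + 1×headphones + 1×blender: cost 19, value 67
Best: 80 util.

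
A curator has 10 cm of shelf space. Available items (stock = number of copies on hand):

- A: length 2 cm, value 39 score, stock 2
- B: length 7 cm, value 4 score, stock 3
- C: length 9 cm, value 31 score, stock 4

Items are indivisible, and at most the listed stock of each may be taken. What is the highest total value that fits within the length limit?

78 score

Top feasible selections:
- 2×A: length 4, value 78
- 1×A + 1×B: length 9, value 43
Best: 78 score.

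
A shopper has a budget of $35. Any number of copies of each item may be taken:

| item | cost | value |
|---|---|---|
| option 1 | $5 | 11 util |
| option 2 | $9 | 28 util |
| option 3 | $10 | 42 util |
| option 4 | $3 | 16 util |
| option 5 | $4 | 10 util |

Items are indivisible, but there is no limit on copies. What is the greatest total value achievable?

Best value-per-unit is option 4 at 16/3, and filling with it alone uses cost 11×3=33. No mix of the others beats 11×16 = 176.

176 util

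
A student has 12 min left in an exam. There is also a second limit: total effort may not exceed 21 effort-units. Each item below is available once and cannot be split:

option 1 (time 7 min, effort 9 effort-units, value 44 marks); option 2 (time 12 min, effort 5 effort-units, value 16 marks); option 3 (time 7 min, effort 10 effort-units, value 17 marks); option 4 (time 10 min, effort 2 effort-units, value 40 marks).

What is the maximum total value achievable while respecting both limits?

Feasible sets respecting both limits:
- option 1: time 7, effort 9, value 44
- option 4: time 10, effort 2, value 40
- option 3: time 7, effort 10, value 17
- option 2: time 12, effort 5, value 16
Best: 44 marks.

44 marks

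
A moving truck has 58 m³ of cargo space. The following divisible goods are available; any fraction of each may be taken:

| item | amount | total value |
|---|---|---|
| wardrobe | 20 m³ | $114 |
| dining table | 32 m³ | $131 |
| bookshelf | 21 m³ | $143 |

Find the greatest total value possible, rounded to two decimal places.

326.59

Take in order of value per unit:
- bookshelf (143/21 per unit): all 21 → value 143, running total 143.00
- wardrobe (114/20 per unit): all 20 → value 114, running total 257.00
- dining table (131/32 per unit): 17 of 32 → value 17×131/32 = 69.5938, running total 326.59
Total 326.59.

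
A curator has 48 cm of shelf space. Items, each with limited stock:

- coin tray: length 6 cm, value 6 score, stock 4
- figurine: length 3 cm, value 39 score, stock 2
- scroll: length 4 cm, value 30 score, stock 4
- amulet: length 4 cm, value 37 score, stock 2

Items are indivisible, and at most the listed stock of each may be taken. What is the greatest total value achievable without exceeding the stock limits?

290 score

Top feasible selections:
- 3×coin tray + 2×figurine + 4×scroll + 2×amulet: length 48, value 290
- 2×coin tray + 2×figurine + 4×scroll + 2×amulet: length 42, value 284
- 1×coin tray + 2×figurine + 4×scroll + 2×amulet: length 36, value 278
Best: 290 score.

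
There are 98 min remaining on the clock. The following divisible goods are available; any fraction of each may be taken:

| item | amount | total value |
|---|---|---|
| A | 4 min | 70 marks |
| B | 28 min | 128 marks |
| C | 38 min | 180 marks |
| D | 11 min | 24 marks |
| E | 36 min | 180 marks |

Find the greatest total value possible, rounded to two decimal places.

521.43

Take in order of value per unit:
- A (70/4 per unit): all 4 → value 70, running total 70.00
- E (180/36 per unit): all 36 → value 180, running total 250.00
- C (180/38 per unit): all 38 → value 180, running total 430.00
- B (128/28 per unit): 20 of 28 → value 20×128/28 = 91.4286, running total 521.43
Total 521.43.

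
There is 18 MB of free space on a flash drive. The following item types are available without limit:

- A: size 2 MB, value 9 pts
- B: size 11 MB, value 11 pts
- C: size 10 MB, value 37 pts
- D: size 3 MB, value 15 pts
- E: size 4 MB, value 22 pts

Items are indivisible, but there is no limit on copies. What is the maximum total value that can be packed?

97 pts

Best value-per-unit is E at 22/4; filling with it alone gives 4×22 = 88.
Optimal mix: 1×A + 4×E → size 18, value 97.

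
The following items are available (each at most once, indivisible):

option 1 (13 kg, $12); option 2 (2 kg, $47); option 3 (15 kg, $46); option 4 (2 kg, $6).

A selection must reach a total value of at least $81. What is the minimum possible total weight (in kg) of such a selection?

Subsets with value ≥ 81, sorted by total weight:
- option 2+option 3: weight 17, value 93
- option 2+option 3+option 4: weight 19, value 99
Minimum weight: 17 kg.

17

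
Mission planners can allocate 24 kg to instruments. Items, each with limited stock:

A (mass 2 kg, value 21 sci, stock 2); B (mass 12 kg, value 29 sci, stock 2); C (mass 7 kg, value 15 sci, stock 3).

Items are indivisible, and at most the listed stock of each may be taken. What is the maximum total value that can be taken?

86 sci

Best selections within mass 24 and stock limits:
- 2×A + 1×B + 1×C: mass 23, value 86
- 2×A + 2×C: mass 18, value 72
Best: 86 sci.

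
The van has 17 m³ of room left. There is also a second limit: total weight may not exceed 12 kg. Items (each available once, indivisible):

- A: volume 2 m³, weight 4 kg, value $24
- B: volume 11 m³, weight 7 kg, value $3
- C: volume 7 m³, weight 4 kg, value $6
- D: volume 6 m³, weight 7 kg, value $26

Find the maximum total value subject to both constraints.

Feasible sets respecting both limits:
- A+D: volume 8, weight 11, value 50
- C+D: volume 13, weight 11, value 32
- A+C: volume 9, weight 8, value 30
- A+B: volume 13, weight 11, value 27
Best: $50.

$50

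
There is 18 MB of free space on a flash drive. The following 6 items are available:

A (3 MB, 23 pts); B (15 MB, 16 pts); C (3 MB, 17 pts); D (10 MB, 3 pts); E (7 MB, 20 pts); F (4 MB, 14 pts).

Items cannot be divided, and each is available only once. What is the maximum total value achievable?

74 pts

Check high-value combinations within 18 MB:
- A+C+E+F: size 3+3+7+4=17, value 23+17+20+14=74
- A+C+E: size 3+3+7=13, value 23+17+20=60
- A+E+F: size 3+7+4=14, value 23+20+14=57
Best: 74 pts.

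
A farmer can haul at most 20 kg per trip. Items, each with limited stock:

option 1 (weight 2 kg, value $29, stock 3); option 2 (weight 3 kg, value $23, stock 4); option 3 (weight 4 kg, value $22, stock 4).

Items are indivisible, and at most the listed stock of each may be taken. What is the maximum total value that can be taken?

Best selections within weight 20 and stock limits:
- 3×option 1 + 4×option 2: weight 18, value 179
- 3×option 1 + 3×option 2 + 1×option 3: weight 19, value 178
- 3×option 1 + 2×option 2 + 2×option 3: weight 20, value 177
Best: $179.

$179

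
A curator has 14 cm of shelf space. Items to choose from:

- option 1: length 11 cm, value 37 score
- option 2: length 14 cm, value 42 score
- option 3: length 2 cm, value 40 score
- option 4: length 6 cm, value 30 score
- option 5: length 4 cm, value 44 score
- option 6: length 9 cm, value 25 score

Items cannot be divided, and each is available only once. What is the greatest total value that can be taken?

Check high-value combinations within 14 cm:
- option 3+option 4+option 5: length 2+6+4=12, value 40+30+44=114
- option 3+option 5: length 2+4=6, value 40+44=84
- option 1+option 3: length 11+2=13, value 37+40=77
- option 4+option 5: length 6+4=10, value 30+44=74
Best: 114 score.

114 score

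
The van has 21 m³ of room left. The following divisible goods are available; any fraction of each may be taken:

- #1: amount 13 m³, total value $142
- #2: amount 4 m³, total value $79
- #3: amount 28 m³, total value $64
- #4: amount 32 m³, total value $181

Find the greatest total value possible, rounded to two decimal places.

Take in order of value per unit:
- #2 (79/4 per unit): all 4 → value 79, running total 79.00
- #1 (142/13 per unit): all 13 → value 142, running total 221.00
- #4 (181/32 per unit): 4 of 32 → value 4×181/32 = 22.6250, running total 243.63
Total 243.63.

243.63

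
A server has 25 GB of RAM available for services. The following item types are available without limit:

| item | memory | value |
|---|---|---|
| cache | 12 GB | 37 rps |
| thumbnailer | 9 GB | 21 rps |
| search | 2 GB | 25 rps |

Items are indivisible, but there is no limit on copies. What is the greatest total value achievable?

Best value-per-unit is search at 25/2, and filling with it alone uses memory 12×2=24. No mix of the others beats 12×25 = 300.

300 rps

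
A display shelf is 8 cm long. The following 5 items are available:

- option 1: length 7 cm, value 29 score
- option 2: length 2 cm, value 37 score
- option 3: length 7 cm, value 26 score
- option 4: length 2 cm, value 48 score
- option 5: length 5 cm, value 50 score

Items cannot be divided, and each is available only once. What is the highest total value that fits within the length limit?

98 score

Check high-value combinations within 8 cm:
- option 4+option 5: length 2+5=7, value 48+50=98
- option 2+option 5: length 2+5=7, value 37+50=87
- option 2+option 4: length 2+2=4, value 37+48=85
- option 5: length 5, value 50
Best: 98 score.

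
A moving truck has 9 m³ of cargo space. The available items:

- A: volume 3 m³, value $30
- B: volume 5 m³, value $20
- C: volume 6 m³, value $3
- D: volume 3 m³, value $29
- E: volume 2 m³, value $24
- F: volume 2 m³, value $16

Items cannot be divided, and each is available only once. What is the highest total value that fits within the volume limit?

Check high-value combinations within 9 m³:
- A+D+E: volume 3+3+2=8, value 30+29+24=83
- A+D+F: volume 3+3+2=8, value 30+29+16=75
- A+E+F: volume 3+2+2=7, value 30+24+16=70
- D+E+F: volume 3+2+2=7, value 29+24+16=69
- B+E+F: volume 5+2+2=9, value 20+24+16=60
Best: $83.

$83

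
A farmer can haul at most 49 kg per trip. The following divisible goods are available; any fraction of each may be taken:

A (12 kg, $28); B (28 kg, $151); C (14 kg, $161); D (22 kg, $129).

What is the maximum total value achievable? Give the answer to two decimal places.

Take in order of value per unit:
- C (161/14 per unit): all 14 → value 161, running total 161.00
- D (129/22 per unit): all 22 → value 129, running total 290.00
- B (151/28 per unit): 13 of 28 → value 13×151/28 = 70.1071, running total 360.11
Total 360.11.

360.11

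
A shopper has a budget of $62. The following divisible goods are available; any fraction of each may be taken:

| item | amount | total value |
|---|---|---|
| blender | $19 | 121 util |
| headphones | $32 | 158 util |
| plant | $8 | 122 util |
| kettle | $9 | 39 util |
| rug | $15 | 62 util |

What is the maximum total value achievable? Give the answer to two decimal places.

Take in order of value per unit:
- plant (122/8 per unit): all 8 → value 122, running total 122.00
- blender (121/19 per unit): all 19 → value 121, running total 243.00
- headphones (158/32 per unit): all 32 → value 158, running total 401.00
- kettle (39/9 per unit): 3 of 9 → value 3×39/9 = 13.0000, running total 414.00
Total 414.00.

414.00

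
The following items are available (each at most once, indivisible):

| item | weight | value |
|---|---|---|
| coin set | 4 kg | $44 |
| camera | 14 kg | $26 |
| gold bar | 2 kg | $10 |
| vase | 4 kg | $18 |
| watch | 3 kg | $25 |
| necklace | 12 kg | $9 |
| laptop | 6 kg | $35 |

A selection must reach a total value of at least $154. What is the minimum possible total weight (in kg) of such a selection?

33

Subsets with value ≥ 154, sorted by total weight:
- coin set+camera+gold bar+vase+watch+laptop: weight 33, value 158
- coin set+camera+vase+watch+necklace+laptop: weight 43, value 157
Minimum weight: 33 kg.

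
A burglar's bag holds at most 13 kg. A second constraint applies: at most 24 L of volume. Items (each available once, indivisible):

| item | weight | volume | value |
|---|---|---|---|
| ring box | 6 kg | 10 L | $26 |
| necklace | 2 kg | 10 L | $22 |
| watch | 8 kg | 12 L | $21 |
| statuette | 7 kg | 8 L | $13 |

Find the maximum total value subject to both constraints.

Feasible sets respecting both limits:
- ring box+necklace: weight 8, volume 20, value 48
- necklace+watch: weight 10, volume 22, value 43
- ring box+statuette: weight 13, volume 18, value 39
Best: $48.

$48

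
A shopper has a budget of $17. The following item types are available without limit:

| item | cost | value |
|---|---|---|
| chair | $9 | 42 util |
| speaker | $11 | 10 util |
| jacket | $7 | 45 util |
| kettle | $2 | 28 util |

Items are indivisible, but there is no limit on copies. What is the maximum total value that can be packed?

Best value-per-unit is kettle at 28/2, and filling with it alone uses cost 8×2=16. No mix of the others beats 8×28 = 224.

224 util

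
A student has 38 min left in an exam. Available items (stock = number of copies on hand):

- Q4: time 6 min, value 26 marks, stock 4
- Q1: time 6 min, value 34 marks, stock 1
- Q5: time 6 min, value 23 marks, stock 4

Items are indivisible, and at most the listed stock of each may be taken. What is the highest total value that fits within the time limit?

161 marks

Top feasible selections:
- 4×Q4 + 1×Q1 + 1×Q5: time 36, value 161
- 3×Q4 + 1×Q1 + 2×Q5: time 36, value 158
Best: 161 marks.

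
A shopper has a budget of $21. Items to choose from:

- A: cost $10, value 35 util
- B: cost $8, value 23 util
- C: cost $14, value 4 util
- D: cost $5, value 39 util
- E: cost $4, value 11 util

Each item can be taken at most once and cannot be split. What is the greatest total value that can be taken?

Check high-value combinations within $21:
- A+D+E: cost 10+5+4=19, value 35+39+11=85
- A+D: cost 10+5=15, value 35+39=74
- B+D+E: cost 8+5+4=17, value 23+39+11=73
- B+D: cost 8+5=13, value 23+39=62
Best: 85 util.

85 util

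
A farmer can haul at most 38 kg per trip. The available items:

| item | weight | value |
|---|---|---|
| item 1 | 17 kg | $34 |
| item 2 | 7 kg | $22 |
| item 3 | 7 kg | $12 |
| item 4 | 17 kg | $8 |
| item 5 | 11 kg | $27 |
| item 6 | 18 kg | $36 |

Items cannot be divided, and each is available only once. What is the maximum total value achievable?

$85

This is a 0/1 knapsack; check combinations near the capacity.
- item 2+item 5+item 6: weight 7+11+18=36, value 22+27+36=85
- item 1+item 2+item 5: weight 17+7+11=35, value 34+22+27=83
- item 3+item 5+item 6: weight 7+11+18=36, value 12+27+36=75
Best: $85.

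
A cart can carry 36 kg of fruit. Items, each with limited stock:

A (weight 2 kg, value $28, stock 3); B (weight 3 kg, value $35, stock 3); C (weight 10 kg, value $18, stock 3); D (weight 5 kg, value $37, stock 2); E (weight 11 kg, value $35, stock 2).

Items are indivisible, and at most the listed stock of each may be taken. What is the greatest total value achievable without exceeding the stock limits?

$298

Top feasible selections:
- 3×A + 3×B + 2×D + 1×E: weight 36, value 298
- 3×A + 3×B + 1×C + 2×D: weight 35, value 281
- 2×A + 3×B + 2×D + 1×E: weight 34, value 270
Best: $298.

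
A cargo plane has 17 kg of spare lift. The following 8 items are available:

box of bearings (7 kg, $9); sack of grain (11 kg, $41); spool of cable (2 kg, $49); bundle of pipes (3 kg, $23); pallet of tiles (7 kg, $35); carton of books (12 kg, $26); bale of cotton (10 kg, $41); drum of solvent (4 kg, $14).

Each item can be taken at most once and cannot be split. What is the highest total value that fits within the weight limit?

Check high-value combinations within 17 kg:
- spool of cable+bundle of pipes+pallet of tiles+drum of solvent: weight 2+3+7+4=16, value 49+23+35+14=121
- spool of cable+bundle of pipes+bale of cotton: weight 2+3+10=15, value 49+23+41=113
- sack of grain+spool of cable+bundle of pipes: weight 11+2+3=16, value 41+49+23=113
- spool of cable+bundle of pipes+pallet of tiles: weight 2+3+7=12, value 49+23+35=107
Best: $121.

$121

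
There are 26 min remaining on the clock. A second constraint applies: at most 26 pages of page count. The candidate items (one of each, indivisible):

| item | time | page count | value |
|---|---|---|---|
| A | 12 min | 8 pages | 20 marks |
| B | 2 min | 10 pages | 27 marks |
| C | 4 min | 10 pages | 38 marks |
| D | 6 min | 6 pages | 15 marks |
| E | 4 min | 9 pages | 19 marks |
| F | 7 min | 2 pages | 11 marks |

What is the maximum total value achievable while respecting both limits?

Feasible sets respecting both limits:
- B+C+D: time 12, page count 26, value 80
- B+C+F: time 13, page count 22, value 76
- A+C+D: time 22, page count 24, value 73
- C+D+E: time 14, page count 25, value 72
Best: 80 marks.

80 marks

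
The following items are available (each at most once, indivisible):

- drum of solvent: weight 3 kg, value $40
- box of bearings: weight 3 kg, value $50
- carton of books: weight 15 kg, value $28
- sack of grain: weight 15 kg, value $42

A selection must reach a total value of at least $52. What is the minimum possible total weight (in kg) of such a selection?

6

Subsets with value ≥ 52, sorted by total weight:
- drum of solvent+box of bearings: weight 6, value 90
- box of bearings+sack of grain: weight 18, value 92
- drum of solvent+sack of grain: weight 18, value 82
- box of bearings+carton of books: weight 18, value 78
Minimum weight: 6 kg.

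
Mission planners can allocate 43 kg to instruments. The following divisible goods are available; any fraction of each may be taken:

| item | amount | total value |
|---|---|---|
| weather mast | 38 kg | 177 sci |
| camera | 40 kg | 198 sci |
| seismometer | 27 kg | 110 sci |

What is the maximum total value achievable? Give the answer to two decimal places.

Take in order of value per unit:
- camera (198/40 per unit): all 40 → value 198, running total 198.00
- weather mast (177/38 per unit): 3 of 38 → value 3×177/38 = 13.9737, running total 211.97
Total 211.97.

211.97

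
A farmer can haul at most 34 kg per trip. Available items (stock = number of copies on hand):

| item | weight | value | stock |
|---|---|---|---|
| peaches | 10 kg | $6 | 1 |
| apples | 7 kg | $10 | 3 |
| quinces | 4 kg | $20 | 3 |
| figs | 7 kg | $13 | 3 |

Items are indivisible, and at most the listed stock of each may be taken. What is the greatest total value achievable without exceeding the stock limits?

Best selections within weight 34 and stock limits:
- 3×quinces + 3×figs: weight 33, value 99
- 1×apples + 3×quinces + 2×figs: weight 33, value 96
- 2×apples + 3×quinces + 1×figs: weight 33, value 93
- 3×apples + 3×quinces: weight 33, value 90
Best: $99.

$99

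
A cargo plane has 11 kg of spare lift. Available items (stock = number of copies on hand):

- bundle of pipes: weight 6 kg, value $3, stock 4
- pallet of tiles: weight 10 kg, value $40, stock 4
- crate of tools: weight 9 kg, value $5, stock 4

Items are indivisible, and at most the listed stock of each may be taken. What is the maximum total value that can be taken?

Top feasible selections:
- 1×pallet of tiles: weight 10, value 40
- 1×crate of tools: weight 9, value 5
- 1×bundle of pipes: weight 6, value 3
Best: $40.

$40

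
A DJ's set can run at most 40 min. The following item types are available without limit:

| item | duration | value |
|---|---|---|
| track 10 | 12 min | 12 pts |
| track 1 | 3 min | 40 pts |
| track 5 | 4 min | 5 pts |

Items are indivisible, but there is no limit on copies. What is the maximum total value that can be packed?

520 pts

Best value-per-unit is track 1 at 40/3, and filling with it alone uses duration 13×3=39. No mix of the others beats 13×40 = 520.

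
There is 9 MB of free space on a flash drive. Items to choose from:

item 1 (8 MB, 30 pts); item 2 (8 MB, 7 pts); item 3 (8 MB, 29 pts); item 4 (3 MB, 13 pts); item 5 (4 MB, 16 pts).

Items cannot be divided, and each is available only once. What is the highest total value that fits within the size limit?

Check high-value combinations within 9 MB:
- item 1: size 8, value 30
- item 4+item 5: size 3+4=7, value 13+16=29
- item 3: size 8, value 29
Best: 30 pts.

30 pts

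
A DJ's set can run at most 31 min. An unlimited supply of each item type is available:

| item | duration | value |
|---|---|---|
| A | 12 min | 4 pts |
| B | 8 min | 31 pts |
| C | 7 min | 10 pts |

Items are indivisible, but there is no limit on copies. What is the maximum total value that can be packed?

103 pts

Best value-per-unit is B at 31/8; filling with it alone gives 3×31 = 93.
Optimal mix: 3×B + 1×C → duration 31, value 103.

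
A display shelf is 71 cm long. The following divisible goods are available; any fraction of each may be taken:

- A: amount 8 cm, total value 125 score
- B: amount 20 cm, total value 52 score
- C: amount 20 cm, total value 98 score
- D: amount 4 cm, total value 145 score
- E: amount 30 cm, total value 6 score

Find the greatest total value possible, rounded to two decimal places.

423.80

Take in order of value per unit:
- D (145/4 per unit): all 4 → value 145, running total 145.00
- A (125/8 per unit): all 8 → value 125, running total 270.00
- C (98/20 per unit): all 20 → value 98, running total 368.00
- B (52/20 per unit): all 20 → value 52, running total 420.00
- E (6/30 per unit): 19 of 30 → value 19×6/30 = 3.8000, running total 423.80
Total 423.80.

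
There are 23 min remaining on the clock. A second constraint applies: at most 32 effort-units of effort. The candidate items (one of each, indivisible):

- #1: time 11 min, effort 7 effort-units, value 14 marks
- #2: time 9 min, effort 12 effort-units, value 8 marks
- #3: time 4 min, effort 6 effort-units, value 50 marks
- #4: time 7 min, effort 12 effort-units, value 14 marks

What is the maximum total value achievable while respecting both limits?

Feasible sets respecting both limits:
- #1+#3+#4: time 22, effort 25, value 78
- #2+#3+#4: time 20, effort 30, value 72
- #1+#3: time 15, effort 13, value 64
- #3+#4: time 11, effort 18, value 64
Best: 78 marks.

78 marks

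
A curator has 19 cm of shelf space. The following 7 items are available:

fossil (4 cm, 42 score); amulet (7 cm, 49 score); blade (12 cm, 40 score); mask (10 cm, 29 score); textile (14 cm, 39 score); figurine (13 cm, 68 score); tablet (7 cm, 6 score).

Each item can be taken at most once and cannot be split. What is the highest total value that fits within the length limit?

Check high-value combinations within 19 cm:
- fossil+figurine: length 4+13=17, value 42+68=110
- fossil+amulet+tablet: length 4+7+7=18, value 42+49+6=97
- fossil+amulet: length 4+7=11, value 42+49=91
- amulet+blade: length 7+12=19, value 49+40=89
- fossil+blade: length 4+12=16, value 42+40=82
Best: 110 score.

110 score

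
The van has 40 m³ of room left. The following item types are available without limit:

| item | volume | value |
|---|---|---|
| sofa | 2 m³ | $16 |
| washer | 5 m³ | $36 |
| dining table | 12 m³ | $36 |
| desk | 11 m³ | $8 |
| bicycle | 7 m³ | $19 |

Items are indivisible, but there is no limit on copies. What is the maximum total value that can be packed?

Best value-per-unit is sofa at 16/2, and filling with it alone uses volume 20×2=40. No mix of the others beats 20×16 = 320.

$320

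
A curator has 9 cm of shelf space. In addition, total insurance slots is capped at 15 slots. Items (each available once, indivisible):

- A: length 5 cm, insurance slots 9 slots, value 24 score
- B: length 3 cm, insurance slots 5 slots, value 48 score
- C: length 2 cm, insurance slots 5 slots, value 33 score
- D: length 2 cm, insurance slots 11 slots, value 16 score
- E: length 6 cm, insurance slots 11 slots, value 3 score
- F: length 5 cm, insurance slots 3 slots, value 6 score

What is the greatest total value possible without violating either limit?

81 score

Feasible sets respecting both limits:
- B+C: length 5, insurance slots 10, value 81
- A+B: length 8, insurance slots 14, value 72
- A+C: length 7, insurance slots 14, value 57
- B+F: length 8, insurance slots 8, value 54
Best: 81 score.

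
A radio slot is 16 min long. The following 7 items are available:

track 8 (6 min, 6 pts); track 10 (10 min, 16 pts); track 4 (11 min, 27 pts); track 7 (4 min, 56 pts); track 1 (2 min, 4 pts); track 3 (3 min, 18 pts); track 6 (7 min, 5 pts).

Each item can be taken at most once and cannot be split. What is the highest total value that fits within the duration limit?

Check high-value combinations within 16 min:
- track 8+track 7+track 1+track 3: duration 6+4+2+3=15, value 6+56+4+18=84
- track 4+track 7: duration 11+4=15, value 27+56=83
- track 7+track 1+track 3+track 6: duration 4+2+3+7=16, value 56+4+18+5=83
- track 8+track 7+track 3: duration 6+4+3=13, value 6+56+18=80
- track 7+track 3+track 6: duration 4+3+7=14, value 56+18+5=79
Best: 84 pts.

84 pts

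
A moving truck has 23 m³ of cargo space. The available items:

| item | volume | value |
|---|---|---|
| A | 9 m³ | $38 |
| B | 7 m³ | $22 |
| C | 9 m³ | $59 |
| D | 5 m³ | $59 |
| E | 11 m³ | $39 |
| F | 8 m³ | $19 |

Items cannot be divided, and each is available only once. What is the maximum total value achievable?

Check high-value combinations within 23 m³:
- A+C+D: volume 9+9+5=23, value 38+59+59=156
- B+C+D: volume 7+9+5=21, value 22+59+59=140
- C+D+F: volume 9+5+8=22, value 59+59+19=137
- B+D+E: volume 7+5+11=23, value 22+59+39=120
- A+B+D: volume 9+7+5=21, value 38+22+59=119
Best: $156.

$156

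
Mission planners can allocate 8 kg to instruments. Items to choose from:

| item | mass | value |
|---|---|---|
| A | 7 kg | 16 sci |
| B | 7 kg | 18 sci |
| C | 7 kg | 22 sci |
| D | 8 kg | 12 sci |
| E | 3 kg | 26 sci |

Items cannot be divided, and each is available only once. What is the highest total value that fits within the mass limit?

Check high-value combinations within 8 kg:
- E: mass 3, value 26
- C: mass 7, value 22
- B: mass 7, value 18
- A: mass 7, value 16
- D: mass 8, value 12
Best: 26 sci.

26 sci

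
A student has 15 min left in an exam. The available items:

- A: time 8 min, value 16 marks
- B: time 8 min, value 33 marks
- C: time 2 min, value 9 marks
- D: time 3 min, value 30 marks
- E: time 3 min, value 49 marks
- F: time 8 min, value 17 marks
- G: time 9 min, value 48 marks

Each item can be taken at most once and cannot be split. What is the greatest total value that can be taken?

127 marks

This is a 0/1 knapsack; check combinations near the capacity.
- D+E+G: time 3+3+9=15, value 30+49+48=127
- B+D+E: time 8+3+3=14, value 33+30+49=112
- C+E+G: time 2+3+9=14, value 9+49+48=106
- E+G: time 3+9=12, value 49+48=97
Best: 127 marks.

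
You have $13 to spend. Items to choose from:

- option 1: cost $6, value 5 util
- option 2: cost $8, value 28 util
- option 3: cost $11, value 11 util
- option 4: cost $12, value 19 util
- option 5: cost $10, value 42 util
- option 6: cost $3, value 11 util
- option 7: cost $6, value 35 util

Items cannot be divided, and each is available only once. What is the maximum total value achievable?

53 util

Check high-value combinations within $13:
- option 5+option 6: cost 10+3=13, value 42+11=53
- option 6+option 7: cost 3+6=9, value 11+35=46
- option 5: cost 10, value 42
Best: 53 util.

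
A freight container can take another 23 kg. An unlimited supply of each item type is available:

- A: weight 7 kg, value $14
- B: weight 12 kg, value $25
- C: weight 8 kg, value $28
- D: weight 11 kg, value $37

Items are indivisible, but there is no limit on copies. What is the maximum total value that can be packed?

Best value-per-unit is C at 28/8; filling with it alone gives 2×28 = 56.
Optimal mix: 2×D → weight 22, value 74.

$74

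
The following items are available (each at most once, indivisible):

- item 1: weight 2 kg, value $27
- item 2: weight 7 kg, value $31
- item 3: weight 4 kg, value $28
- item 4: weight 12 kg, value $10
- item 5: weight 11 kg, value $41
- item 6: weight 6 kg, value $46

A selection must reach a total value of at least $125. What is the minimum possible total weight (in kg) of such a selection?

19

Subsets with value ≥ 125, sorted by total weight:
- item 1+item 2+item 3+item 6: weight 19, value 132
- item 1+item 3+item 5+item 6: weight 23, value 142
- item 1+item 2+item 3+item 5: weight 24, value 127
Minimum weight: 19 kg.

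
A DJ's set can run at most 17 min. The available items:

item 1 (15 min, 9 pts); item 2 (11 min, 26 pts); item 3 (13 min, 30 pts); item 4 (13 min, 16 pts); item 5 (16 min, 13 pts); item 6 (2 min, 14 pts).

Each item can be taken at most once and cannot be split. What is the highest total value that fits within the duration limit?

44 pts

Check high-value combinations within 17 min:
- item 3+item 6: duration 13+2=15, value 30+14=44
- item 2+item 6: duration 11+2=13, value 26+14=40
- item 3: duration 13, value 30
- item 4+item 6: duration 13+2=15, value 16+14=30
- item 2: duration 11, value 26
Best: 44 pts.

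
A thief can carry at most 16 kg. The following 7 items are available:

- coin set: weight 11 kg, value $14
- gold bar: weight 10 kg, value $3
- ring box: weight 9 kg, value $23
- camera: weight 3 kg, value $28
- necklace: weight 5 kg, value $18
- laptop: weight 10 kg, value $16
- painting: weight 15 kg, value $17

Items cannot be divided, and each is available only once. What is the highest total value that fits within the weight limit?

$51

Check high-value combinations within 16 kg:
- ring box+camera: weight 9+3=12, value 23+28=51
- camera+necklace: weight 3+5=8, value 28+18=46
- camera+laptop: weight 3+10=13, value 28+16=44
Best: $51.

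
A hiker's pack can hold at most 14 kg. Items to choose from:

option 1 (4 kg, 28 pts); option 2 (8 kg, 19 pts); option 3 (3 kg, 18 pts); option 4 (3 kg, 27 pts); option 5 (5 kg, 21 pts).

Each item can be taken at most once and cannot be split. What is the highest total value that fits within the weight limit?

76 pts

Check high-value combinations within 14 kg:
- option 1+option 4+option 5: weight 4+3+5=12, value 28+27+21=76
- option 1+option 3+option 4: weight 4+3+3=10, value 28+18+27=73
- option 1+option 3+option 5: weight 4+3+5=12, value 28+18+21=67
- option 3+option 4+option 5: weight 3+3+5=11, value 18+27+21=66
- option 2+option 3+option 4: weight 8+3+3=14, value 19+18+27=64
Best: 76 pts.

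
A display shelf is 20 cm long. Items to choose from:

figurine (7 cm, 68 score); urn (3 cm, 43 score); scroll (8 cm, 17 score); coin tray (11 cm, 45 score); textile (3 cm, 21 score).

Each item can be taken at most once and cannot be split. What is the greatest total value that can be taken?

132 score

Check high-value combinations within 20 cm:
- figurine+urn+textile: length 7+3+3=13, value 68+43+21=132
- figurine+urn+scroll: length 7+3+8=18, value 68+43+17=128
- figurine+coin tray: length 7+11=18, value 68+45=113
Best: 132 score.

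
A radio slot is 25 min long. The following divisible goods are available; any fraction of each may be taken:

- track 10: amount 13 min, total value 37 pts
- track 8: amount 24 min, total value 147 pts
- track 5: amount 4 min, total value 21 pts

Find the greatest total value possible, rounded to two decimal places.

152.25

Take in order of value per unit:
- track 8 (147/24 per unit): all 24 → value 147, running total 147.00
- track 5 (21/4 per unit): 1 of 4 → value 1×21/4 = 5.2500, running total 152.25
Total 152.25.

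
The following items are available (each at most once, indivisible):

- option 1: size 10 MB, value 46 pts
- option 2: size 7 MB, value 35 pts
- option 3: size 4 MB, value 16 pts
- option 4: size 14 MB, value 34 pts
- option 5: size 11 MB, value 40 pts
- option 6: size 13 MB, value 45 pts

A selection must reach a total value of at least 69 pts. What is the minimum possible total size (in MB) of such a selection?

Subsets with value ≥ 69, sorted by total size:
- option 1+option 2: size 17, value 81
- option 2+option 5: size 18, value 75
Minimum size: 17 MB.

17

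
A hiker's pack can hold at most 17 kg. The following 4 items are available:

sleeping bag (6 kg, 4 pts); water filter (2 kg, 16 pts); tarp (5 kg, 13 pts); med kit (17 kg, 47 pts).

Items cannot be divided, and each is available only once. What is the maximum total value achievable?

Check high-value combinations within 17 kg:
- med kit: weight 17, value 47
- sleeping bag+water filter+tarp: weight 6+2+5=13, value 4+16+13=33
- water filter+tarp: weight 2+5=7, value 16+13=29
- sleeping bag+water filter: weight 6+2=8, value 4+16=20
- sleeping bag+tarp: weight 6+5=11, value 4+13=17
Best: 47 pts.

47 pts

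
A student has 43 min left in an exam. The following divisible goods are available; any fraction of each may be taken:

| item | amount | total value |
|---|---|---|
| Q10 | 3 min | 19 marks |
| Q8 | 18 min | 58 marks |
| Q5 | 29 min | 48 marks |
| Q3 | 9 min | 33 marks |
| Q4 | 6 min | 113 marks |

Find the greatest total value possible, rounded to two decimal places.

234.59

Take in order of value per unit:
- Q4 (113/6 per unit): all 6 → value 113, running total 113.00
- Q10 (19/3 per unit): all 3 → value 19, running total 132.00
- Q3 (33/9 per unit): all 9 → value 33, running total 165.00
- Q8 (58/18 per unit): all 18 → value 58, running total 223.00
- Q5 (48/29 per unit): 7 of 29 → value 7×48/29 = 11.5862, running total 234.59
Total 234.59.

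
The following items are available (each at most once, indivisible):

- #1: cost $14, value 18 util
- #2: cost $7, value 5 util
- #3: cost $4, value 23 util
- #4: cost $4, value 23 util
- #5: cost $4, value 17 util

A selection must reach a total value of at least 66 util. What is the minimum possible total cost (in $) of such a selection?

Subsets with value ≥ 66, sorted by total cost:
- #2+#3+#4+#5: cost 19, value 68
- #1+#3+#4+#5: cost 26, value 81
Minimum cost: 19 $.

19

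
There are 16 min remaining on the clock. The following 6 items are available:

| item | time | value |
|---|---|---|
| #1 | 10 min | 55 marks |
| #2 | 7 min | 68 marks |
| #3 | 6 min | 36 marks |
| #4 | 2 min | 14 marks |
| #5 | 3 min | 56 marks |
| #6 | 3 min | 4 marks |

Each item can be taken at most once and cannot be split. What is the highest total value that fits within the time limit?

160 marks

This is a 0/1 knapsack; check combinations near the capacity.
- #2+#3+#5: time 7+6+3=16, value 68+36+56=160
- #2+#4+#5+#6: time 7+2+3+3=15, value 68+14+56+4=142
- #2+#4+#5: time 7+2+3=12, value 68+14+56=138
Best: 160 marks.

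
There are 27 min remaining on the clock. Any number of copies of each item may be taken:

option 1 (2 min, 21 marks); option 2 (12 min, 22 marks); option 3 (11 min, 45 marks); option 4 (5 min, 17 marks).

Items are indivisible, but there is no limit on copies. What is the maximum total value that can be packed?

273 marks

Best value-per-unit is option 1 at 21/2, and filling with it alone uses time 13×2=26. No mix of the others beats 13×21 = 273.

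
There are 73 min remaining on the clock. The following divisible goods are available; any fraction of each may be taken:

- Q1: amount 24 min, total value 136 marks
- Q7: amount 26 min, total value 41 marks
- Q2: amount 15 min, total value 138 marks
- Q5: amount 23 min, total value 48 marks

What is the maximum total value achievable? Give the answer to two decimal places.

339.35

Take in order of value per unit:
- Q2 (138/15 per unit): all 15 → value 138, running total 138.00
- Q1 (136/24 per unit): all 24 → value 136, running total 274.00
- Q5 (48/23 per unit): all 23 → value 48, running total 322.00
- Q7 (41/26 per unit): 11 of 26 → value 11×41/26 = 17.3462, running total 339.35
Total 339.35.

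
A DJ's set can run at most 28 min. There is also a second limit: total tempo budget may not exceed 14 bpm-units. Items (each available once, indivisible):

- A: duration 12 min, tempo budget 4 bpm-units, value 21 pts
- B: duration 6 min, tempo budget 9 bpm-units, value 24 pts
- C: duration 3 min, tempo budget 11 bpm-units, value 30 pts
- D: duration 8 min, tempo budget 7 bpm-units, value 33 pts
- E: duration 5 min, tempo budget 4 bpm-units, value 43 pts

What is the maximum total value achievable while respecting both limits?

76 pts

Feasible sets respecting both limits:
- D+E: duration 13, tempo budget 11, value 76
- B+E: duration 11, tempo budget 13, value 67
- A+E: duration 17, tempo budget 8, value 64
Best: 76 pts.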